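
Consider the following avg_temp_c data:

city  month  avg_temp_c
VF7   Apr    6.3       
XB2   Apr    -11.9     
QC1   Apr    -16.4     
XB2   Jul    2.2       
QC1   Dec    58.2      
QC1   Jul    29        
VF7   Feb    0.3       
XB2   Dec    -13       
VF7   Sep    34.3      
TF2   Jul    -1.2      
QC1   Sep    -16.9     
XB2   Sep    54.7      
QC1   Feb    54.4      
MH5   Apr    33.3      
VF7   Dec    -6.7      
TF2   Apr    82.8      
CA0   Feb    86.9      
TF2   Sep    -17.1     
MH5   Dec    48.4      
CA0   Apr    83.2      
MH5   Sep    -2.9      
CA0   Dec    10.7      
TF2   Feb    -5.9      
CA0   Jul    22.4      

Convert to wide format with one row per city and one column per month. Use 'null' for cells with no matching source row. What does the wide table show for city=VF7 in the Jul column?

No long-format row has city=VF7 and month=Jul, so the cell is null.

null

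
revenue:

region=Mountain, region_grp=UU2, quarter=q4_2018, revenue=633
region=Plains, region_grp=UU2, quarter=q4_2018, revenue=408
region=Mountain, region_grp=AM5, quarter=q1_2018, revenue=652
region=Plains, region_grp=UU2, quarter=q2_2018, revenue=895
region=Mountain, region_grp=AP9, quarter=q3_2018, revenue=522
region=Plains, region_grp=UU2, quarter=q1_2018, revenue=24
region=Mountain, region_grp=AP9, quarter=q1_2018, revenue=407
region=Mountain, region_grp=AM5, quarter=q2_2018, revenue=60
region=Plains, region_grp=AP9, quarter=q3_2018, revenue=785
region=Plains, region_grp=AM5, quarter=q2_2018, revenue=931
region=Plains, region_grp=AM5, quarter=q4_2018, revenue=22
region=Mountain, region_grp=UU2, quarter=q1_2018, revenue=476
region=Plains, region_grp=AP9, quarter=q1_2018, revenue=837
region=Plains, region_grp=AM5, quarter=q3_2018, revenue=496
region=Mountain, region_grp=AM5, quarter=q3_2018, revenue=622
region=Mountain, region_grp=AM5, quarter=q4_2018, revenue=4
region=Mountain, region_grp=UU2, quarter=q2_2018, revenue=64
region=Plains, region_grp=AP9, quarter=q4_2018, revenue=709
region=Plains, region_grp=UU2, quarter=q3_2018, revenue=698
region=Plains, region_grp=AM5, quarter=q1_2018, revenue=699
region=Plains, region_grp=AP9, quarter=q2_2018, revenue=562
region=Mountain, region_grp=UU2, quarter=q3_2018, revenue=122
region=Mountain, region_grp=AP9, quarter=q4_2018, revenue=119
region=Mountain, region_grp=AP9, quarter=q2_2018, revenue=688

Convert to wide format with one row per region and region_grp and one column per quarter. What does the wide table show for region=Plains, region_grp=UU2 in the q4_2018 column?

Wide layout: rows indexed by region and region_grp, columns are the 4 distinct quarter values (q4_2018, q1_2018, q2_2018, q3_2018).
Cell (region=Plains, region_grp=UU2, quarter=q4_2018) draws from the long row where region=Plains, region_grp=UU2 and quarter=q4_2018, which has revenue=408.

408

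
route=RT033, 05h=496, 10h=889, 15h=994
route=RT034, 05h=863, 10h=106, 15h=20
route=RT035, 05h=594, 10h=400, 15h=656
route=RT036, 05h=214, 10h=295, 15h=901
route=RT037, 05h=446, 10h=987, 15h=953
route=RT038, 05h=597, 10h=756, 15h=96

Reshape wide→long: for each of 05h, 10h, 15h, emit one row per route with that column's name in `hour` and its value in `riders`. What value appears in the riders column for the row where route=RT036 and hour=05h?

Unpivoting turns each (route, wide-column) pair into one long row.
The wide cell at row RT036, column 05h holds 214, so the long row (RT036, 05h) has riders=214.

214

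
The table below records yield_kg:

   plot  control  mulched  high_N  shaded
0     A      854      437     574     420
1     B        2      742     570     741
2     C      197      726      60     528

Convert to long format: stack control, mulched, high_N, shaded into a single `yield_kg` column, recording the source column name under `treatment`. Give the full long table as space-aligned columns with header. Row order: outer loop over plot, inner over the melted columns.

plot  treatment  yield_kg
A     control    854     
A     mulched    437     
A     high_N     574     
A     shaded     420     
B     control    2       
B     mulched    742     
B     high_N     570     
B     shaded     741     
C     control    197     
C     mulched    726     
C     high_N     60      
C     shaded     528     

Each (plot, column) pair becomes one row: 3 × 4 = 12 rows.
For example, (A, control) → yield_kg=854.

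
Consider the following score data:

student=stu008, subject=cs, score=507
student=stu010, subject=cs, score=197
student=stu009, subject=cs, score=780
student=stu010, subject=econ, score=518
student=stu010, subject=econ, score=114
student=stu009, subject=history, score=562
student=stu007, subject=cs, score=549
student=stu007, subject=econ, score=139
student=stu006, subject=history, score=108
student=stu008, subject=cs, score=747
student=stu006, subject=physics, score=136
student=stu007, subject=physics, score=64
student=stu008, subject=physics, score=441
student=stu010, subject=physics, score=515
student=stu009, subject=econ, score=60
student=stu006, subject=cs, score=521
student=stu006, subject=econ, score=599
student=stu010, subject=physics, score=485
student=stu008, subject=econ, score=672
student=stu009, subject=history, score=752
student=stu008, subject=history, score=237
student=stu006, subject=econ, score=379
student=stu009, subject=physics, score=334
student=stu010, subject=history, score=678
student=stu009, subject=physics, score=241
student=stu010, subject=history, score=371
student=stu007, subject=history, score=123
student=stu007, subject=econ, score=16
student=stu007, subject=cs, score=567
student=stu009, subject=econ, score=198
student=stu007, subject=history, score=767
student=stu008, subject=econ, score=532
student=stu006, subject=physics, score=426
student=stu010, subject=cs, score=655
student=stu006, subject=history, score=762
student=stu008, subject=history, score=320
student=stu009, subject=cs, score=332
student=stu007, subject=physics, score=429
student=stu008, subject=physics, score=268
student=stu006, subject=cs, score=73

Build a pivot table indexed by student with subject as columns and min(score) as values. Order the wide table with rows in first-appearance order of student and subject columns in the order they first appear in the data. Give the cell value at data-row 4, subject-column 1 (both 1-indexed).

549

With rows in first-appearance order of student, row 4 is student=stu007. subject columns in first-appearance order: cs, econ, history, physics; column 1 is cs.
Long rows with student=stu007, subject=cs: min(549, 567) = 549.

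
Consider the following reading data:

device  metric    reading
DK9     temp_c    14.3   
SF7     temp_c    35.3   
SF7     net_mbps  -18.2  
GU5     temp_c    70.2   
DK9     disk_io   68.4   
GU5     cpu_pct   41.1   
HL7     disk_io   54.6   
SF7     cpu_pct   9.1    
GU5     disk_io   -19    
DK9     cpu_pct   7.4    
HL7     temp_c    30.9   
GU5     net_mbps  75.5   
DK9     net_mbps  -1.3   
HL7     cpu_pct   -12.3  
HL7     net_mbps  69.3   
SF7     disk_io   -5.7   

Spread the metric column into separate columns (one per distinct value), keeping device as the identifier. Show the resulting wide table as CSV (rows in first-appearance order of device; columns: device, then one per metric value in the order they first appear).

Columns: device plus the 4 distinct metric values (temp_c, net_mbps, disk_io, cpu_pct).
For example, row DK9 column temp_c takes reading=14.3 from the long row (DK9, temp_c).

device,temp_c,net_mbps,disk_io,cpu_pct
DK9,14.3,-1.3,68.4,7.4
SF7,35.3,-18.2,-5.7,9.1
GU5,70.2,75.5,-19,41.1
HL7,30.9,69.3,54.6,-12.3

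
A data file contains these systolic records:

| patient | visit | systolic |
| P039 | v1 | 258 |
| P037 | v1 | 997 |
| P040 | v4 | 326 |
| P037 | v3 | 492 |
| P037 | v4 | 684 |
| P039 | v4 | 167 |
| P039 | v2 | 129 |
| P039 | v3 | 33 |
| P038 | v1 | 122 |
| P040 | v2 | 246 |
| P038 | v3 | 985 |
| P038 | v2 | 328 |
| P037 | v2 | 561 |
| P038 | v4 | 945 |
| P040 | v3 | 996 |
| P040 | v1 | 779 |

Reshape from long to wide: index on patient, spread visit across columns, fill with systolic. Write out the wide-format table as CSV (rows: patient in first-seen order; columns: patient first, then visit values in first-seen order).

patient,v1,v4,v3,v2
P039,258,167,33,129
P037,997,684,492,561
P040,779,326,996,246
P038,122,945,985,328

Columns: patient plus the 4 distinct visit values (v1, v4, v3, v2).
For example, row P039 column v1 takes systolic=258 from the long row (P039, v1).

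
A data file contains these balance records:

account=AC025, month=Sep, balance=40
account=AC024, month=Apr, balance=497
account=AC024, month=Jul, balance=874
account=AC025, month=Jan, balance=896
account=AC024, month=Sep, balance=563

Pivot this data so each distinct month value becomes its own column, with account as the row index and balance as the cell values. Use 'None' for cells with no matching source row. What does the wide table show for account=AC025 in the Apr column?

No long-format row has account=AC025 and month=Apr, so the cell is None.

None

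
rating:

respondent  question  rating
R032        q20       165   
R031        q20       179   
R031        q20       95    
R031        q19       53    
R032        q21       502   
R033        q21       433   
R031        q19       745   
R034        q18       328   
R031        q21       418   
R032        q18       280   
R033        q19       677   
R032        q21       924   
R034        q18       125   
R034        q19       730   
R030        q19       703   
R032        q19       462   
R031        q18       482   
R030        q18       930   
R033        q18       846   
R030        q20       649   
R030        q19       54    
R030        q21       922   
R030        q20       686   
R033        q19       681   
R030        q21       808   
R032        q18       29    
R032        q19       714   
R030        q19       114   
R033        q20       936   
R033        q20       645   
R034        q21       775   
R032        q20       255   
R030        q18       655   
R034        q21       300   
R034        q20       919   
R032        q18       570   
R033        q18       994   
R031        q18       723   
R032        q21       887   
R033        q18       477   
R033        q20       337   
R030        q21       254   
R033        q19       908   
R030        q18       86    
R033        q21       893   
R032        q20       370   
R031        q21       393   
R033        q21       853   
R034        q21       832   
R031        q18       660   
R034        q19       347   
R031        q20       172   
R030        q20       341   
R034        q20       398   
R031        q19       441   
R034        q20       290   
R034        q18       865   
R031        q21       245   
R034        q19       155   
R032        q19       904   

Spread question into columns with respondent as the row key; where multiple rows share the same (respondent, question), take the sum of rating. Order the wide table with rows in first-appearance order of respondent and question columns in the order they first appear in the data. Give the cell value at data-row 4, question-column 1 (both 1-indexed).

1607

With rows in first-appearance order of respondent, row 4 is respondent=R034. question columns in first-appearance order: q20, q19, q21, q18; column 1 is q20.
Long rows with respondent=R034, question=q20: 919 + 398 + 290 = 1607.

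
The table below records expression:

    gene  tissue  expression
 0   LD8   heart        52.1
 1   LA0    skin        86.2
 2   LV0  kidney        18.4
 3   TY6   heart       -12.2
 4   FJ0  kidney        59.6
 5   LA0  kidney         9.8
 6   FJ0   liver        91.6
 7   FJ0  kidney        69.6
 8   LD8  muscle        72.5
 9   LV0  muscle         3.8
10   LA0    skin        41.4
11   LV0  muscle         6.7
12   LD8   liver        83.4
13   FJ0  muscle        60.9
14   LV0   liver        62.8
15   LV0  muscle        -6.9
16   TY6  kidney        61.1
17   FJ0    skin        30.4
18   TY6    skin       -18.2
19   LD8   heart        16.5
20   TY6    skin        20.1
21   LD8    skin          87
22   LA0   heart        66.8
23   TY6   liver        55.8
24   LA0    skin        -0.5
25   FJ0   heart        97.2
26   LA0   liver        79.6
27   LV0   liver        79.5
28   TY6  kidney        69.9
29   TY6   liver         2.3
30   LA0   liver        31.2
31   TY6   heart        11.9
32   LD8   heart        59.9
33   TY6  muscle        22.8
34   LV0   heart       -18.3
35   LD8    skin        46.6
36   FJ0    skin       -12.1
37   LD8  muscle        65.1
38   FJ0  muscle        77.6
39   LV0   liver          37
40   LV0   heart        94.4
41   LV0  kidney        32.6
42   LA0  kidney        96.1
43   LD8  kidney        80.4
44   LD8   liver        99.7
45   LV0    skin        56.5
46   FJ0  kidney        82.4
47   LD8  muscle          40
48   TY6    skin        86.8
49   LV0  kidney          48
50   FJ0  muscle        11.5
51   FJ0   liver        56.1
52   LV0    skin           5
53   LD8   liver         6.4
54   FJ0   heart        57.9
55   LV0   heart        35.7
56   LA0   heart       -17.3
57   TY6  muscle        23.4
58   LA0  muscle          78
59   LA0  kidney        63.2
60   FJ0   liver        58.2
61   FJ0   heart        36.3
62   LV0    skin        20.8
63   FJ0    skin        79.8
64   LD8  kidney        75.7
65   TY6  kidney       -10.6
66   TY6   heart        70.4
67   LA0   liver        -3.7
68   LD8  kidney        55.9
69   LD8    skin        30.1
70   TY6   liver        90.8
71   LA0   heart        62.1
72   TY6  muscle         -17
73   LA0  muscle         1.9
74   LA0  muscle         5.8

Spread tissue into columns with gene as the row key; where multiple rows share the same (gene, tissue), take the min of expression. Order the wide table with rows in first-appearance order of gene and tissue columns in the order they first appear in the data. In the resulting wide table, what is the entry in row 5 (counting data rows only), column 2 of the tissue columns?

-12.1

With rows in first-appearance order of gene, row 5 is gene=FJ0. tissue columns in first-appearance order: heart, skin, kidney, liver, muscle; column 2 is skin.
Long rows with gene=FJ0, tissue=skin: min(30.4, -12.1, 79.8) = -12.1.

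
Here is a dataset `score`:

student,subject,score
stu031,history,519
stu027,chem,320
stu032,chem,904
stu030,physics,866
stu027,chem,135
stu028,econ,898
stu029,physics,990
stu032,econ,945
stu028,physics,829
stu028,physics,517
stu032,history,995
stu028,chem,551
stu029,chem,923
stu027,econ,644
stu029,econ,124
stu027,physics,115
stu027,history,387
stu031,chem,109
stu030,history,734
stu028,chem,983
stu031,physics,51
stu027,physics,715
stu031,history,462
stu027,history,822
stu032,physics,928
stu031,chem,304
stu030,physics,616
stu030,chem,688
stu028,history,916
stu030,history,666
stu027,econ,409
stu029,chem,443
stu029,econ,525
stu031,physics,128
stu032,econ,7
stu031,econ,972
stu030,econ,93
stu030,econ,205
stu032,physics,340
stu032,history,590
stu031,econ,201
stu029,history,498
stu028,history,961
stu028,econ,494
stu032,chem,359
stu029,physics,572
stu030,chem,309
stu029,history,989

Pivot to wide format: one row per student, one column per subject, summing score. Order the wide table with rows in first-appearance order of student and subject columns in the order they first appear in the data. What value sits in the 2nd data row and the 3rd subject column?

830

With rows in first-appearance order of student, row 2 is student=stu027. subject columns in first-appearance order: history, chem, physics, econ; column 3 is physics.
Long rows with student=stu027, subject=physics: 115 + 715 = 830.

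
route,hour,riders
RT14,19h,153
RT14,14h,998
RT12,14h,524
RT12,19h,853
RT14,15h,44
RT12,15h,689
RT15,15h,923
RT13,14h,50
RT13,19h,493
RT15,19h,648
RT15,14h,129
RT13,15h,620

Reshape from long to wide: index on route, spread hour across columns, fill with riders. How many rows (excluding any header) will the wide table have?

4

4 distinct route values → 4 rows.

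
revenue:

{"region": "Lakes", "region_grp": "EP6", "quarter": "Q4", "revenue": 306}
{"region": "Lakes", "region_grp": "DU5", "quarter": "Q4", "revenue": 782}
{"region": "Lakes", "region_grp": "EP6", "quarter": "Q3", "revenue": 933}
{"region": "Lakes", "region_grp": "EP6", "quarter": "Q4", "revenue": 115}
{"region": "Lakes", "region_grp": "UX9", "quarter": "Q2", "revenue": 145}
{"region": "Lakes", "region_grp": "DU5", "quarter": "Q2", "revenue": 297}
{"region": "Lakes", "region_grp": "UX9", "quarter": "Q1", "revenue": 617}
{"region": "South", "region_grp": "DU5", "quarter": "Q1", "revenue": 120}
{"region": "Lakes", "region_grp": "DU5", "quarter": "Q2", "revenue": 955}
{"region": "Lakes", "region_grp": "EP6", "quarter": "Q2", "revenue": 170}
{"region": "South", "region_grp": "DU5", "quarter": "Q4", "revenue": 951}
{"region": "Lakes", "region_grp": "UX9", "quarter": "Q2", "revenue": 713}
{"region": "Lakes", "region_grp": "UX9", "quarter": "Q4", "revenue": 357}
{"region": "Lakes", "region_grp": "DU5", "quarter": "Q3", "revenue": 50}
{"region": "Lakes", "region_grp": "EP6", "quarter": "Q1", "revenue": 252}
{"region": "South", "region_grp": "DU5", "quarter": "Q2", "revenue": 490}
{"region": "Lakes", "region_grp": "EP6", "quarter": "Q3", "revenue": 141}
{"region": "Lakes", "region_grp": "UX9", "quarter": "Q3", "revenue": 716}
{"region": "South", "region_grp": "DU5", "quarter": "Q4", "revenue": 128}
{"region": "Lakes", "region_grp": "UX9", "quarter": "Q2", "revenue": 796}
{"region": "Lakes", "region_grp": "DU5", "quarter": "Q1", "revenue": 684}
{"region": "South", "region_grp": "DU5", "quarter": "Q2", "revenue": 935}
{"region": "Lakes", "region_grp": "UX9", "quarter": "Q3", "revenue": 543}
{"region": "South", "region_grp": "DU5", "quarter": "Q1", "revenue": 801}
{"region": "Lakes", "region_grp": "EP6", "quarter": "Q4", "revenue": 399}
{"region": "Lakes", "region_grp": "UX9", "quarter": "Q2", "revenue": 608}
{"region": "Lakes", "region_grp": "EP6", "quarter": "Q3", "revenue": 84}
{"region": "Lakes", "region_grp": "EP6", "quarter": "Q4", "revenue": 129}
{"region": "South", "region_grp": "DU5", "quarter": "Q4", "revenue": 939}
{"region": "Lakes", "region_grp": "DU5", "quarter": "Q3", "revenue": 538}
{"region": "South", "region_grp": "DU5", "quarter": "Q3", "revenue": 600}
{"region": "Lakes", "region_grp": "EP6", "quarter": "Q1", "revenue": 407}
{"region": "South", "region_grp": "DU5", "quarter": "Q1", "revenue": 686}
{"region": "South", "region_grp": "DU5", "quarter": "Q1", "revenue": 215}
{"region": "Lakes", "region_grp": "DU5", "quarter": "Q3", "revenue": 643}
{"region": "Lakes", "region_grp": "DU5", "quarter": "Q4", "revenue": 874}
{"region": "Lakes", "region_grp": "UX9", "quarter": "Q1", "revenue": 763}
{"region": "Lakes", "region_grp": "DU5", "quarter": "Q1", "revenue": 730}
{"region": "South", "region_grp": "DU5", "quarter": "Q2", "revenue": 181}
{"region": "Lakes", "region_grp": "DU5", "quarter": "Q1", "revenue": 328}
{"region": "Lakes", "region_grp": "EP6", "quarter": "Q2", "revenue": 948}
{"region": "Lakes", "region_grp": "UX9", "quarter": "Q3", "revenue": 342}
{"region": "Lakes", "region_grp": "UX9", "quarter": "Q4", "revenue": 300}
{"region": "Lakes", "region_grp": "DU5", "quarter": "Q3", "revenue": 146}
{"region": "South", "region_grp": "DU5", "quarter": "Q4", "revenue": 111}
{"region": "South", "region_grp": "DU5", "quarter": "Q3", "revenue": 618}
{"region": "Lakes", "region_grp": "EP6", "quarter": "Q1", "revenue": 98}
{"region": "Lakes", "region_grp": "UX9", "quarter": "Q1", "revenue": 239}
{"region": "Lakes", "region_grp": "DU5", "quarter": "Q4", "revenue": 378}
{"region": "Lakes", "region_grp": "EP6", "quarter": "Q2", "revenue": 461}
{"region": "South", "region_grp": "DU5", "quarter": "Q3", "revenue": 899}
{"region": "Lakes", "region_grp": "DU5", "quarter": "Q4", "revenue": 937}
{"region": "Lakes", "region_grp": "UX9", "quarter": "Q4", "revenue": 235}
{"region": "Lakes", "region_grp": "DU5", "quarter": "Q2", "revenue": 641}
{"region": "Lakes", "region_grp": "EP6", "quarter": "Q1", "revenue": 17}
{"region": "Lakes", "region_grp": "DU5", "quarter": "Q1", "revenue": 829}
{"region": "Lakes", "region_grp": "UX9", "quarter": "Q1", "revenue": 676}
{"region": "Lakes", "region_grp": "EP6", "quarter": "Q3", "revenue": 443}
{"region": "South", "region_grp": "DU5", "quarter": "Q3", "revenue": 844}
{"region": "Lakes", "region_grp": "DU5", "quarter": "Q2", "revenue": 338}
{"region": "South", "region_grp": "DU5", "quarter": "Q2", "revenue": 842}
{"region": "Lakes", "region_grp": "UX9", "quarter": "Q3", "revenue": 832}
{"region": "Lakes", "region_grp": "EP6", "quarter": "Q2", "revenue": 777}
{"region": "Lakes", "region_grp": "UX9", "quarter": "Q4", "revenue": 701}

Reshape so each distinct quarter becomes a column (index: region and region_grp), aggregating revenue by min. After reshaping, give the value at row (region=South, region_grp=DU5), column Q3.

600

Rows with region=South, region_grp=DU5 and quarter=Q3: revenue values are 600, 618, 899, 844.
min(600, 618, 899, 844) = 600.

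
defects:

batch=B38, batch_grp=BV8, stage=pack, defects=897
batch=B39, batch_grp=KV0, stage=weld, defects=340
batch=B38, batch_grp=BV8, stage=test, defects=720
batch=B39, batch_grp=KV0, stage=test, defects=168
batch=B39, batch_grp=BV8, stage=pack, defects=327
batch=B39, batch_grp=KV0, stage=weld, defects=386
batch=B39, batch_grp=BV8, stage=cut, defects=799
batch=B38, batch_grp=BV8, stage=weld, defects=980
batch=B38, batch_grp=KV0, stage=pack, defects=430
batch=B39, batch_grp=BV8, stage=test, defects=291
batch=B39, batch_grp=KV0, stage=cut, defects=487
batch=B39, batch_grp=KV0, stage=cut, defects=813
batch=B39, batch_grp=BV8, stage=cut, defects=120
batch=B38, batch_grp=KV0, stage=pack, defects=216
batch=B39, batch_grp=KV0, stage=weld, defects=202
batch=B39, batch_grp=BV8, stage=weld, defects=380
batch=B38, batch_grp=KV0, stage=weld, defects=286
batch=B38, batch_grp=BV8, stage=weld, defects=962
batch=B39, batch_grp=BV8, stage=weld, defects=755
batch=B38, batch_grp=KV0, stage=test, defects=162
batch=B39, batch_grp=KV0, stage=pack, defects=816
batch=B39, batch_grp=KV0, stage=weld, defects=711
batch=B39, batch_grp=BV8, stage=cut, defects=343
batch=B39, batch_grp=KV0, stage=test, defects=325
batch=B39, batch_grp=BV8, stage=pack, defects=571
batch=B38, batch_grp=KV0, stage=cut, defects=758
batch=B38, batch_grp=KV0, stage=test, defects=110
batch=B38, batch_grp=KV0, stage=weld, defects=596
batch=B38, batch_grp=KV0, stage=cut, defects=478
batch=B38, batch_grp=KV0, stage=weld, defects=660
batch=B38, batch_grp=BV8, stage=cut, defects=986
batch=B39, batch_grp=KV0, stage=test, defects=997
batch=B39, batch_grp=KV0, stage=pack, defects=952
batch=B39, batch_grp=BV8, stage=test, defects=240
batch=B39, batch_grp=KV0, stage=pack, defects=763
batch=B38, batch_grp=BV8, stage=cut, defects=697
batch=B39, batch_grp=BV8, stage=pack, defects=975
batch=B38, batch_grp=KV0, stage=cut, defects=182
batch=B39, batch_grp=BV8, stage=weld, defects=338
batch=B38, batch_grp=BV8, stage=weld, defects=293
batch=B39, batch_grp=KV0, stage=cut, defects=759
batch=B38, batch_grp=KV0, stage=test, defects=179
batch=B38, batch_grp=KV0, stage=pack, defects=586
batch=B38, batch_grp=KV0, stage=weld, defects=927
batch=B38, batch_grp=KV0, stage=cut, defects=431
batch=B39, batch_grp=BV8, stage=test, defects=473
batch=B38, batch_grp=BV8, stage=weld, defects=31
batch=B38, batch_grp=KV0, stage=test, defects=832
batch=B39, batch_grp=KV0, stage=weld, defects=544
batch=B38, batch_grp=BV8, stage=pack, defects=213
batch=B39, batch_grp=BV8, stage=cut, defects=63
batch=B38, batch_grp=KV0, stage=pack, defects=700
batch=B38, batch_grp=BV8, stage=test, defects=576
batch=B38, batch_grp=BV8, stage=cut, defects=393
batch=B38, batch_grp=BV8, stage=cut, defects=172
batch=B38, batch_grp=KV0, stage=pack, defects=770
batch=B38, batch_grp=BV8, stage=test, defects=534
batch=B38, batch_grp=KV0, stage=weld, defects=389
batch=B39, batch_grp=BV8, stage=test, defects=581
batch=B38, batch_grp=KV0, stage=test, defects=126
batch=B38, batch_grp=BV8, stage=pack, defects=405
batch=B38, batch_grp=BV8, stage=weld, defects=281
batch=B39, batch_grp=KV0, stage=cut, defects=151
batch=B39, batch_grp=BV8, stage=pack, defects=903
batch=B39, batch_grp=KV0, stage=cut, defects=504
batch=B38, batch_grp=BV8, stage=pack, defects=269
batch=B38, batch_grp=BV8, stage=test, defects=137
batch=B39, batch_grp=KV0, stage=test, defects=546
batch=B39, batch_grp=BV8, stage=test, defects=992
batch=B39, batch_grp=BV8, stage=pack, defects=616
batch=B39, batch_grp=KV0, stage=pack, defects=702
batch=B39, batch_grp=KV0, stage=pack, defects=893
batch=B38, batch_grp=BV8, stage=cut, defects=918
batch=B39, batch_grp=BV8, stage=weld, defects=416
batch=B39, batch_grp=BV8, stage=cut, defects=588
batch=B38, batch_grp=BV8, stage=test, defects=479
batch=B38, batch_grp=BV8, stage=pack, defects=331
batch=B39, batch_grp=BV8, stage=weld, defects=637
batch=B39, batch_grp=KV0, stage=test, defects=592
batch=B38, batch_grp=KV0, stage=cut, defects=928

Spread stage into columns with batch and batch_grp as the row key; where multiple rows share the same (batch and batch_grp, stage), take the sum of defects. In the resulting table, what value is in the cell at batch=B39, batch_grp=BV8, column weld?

Rows with batch=B39, batch_grp=BV8 and stage=weld: defects values are 380, 755, 338, 416, 637.
380 + 755 + 338 + 416 + 637 = 2526.

2526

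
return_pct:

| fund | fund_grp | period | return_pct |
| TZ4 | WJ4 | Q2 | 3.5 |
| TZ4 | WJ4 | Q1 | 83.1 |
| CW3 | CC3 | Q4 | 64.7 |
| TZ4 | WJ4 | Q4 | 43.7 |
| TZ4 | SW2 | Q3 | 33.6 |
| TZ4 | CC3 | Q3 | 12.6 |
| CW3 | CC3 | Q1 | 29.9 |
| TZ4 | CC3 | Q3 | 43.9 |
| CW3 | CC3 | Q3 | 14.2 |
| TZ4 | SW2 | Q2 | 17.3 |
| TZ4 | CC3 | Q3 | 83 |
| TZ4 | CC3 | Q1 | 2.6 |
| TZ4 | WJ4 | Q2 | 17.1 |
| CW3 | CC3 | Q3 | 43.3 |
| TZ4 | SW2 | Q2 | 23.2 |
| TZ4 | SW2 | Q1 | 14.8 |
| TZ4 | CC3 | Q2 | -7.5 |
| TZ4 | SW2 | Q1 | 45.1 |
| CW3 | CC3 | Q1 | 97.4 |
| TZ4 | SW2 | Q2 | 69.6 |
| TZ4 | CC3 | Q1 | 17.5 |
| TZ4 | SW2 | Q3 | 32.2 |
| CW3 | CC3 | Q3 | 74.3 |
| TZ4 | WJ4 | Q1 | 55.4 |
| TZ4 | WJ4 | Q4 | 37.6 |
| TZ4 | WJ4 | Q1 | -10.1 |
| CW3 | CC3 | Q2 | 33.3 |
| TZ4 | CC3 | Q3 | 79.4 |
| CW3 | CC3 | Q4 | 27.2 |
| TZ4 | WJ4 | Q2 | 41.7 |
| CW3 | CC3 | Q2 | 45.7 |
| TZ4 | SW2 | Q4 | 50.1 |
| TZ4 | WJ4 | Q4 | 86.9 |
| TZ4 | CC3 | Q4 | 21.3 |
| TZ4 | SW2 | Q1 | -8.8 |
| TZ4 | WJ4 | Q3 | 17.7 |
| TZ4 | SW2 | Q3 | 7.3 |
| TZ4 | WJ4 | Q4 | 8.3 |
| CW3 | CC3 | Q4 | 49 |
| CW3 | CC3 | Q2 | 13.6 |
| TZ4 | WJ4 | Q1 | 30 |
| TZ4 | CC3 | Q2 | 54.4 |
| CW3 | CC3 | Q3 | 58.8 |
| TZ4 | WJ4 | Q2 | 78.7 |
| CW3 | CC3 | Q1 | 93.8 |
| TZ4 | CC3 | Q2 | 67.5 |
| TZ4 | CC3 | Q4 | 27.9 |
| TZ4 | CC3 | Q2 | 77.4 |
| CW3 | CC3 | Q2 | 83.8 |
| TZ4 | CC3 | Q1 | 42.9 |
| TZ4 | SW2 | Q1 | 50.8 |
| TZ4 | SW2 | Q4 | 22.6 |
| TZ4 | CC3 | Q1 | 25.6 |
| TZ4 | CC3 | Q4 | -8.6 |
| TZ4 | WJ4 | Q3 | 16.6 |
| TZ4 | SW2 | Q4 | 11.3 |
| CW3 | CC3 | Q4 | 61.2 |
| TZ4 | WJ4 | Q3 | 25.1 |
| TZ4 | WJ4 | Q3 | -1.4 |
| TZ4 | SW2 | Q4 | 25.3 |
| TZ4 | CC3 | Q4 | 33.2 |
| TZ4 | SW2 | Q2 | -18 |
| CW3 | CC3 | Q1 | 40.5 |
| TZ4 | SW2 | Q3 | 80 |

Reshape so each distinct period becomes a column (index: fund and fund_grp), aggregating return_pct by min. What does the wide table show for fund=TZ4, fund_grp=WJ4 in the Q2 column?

3.5

Rows with fund=TZ4, fund_grp=WJ4 and period=Q2: return_pct values are 3.5, 17.1, 41.7, 78.7.
min(3.5, 17.1, 41.7, 78.7) = 3.5.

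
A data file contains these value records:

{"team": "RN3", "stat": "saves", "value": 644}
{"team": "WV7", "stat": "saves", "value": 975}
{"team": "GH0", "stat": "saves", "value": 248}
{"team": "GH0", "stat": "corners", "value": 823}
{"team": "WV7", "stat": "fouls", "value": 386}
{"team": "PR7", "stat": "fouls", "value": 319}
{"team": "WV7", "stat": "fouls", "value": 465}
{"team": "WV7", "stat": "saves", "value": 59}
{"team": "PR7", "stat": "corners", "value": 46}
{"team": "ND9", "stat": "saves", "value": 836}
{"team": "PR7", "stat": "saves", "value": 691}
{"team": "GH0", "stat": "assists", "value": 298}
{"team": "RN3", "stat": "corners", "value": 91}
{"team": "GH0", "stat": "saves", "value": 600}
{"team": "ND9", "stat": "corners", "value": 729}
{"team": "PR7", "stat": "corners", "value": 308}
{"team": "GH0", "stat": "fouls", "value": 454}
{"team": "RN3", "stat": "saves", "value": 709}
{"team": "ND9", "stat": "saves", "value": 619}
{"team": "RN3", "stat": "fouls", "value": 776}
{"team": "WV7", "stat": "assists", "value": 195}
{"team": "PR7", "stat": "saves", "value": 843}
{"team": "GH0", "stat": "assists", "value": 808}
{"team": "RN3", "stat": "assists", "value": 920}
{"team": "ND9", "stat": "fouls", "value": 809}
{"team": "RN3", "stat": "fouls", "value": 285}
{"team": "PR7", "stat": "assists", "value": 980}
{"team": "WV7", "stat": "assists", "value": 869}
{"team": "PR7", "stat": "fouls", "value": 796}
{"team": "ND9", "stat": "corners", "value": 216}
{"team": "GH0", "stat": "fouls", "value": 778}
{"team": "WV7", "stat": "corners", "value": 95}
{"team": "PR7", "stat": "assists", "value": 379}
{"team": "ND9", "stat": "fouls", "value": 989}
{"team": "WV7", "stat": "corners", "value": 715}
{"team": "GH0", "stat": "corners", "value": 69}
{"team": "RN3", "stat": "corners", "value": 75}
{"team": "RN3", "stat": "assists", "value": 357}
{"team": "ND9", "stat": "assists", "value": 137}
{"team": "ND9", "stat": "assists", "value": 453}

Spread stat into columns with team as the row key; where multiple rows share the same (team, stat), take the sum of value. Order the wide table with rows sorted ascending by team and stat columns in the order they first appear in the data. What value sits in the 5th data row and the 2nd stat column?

With rows sorted ascending by team, row 5 is team=WV7. stat columns in first-appearance order: saves, corners, fouls, assists; column 2 is corners.
Long rows with team=WV7, stat=corners: 95 + 715 = 810.

810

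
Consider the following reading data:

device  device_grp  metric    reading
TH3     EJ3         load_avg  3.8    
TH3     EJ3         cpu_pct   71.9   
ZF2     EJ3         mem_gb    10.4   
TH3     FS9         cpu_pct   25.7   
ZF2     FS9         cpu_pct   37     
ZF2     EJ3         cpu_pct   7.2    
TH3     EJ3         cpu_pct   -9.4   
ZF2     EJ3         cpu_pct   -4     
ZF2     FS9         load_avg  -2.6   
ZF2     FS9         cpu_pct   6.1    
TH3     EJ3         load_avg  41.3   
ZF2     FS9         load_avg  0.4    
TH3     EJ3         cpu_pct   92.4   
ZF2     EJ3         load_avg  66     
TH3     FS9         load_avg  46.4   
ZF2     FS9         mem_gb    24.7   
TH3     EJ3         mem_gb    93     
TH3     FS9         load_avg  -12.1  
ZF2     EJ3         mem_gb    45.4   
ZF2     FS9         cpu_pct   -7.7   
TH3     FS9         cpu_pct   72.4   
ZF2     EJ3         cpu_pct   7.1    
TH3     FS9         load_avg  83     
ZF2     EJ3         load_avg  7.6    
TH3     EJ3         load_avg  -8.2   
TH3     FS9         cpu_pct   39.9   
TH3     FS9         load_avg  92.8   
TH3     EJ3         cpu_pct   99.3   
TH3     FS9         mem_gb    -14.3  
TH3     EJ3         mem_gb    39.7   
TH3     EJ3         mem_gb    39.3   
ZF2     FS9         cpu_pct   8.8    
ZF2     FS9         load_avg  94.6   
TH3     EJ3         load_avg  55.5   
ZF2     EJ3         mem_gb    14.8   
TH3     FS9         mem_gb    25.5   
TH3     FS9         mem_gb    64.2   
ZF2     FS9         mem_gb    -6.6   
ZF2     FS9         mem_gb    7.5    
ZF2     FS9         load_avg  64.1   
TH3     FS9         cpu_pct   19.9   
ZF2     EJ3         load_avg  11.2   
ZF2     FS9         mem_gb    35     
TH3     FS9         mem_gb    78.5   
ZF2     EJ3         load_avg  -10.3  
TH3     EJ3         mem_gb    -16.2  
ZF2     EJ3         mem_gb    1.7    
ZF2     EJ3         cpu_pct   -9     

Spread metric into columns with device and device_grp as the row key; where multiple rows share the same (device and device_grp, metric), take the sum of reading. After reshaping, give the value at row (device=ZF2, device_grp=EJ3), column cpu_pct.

Rows with device=ZF2, device_grp=EJ3 and metric=cpu_pct: reading values are 7.2, -4, 7.1, -9.
7.2 + -4 + 7.1 + -9 = 1.3.

1.3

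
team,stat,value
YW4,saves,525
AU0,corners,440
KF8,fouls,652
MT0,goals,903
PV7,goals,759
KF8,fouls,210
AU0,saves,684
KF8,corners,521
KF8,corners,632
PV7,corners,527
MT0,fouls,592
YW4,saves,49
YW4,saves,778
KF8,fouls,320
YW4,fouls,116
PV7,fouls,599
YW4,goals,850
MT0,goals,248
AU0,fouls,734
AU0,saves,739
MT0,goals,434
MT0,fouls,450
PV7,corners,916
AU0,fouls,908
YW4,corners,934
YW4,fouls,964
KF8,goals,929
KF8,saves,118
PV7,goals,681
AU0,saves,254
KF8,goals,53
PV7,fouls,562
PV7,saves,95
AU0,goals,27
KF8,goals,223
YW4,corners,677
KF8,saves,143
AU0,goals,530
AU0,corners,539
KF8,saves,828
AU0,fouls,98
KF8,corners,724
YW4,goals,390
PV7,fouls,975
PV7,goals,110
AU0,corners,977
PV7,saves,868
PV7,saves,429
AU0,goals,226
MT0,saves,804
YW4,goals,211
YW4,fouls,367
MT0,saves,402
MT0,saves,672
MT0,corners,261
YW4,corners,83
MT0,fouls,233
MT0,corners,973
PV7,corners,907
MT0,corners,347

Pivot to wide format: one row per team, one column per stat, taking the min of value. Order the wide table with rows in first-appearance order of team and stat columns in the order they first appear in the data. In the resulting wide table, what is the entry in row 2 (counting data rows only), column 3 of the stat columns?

With rows in first-appearance order of team, row 2 is team=AU0. stat columns in first-appearance order: saves, corners, fouls, goals; column 3 is fouls.
Long rows with team=AU0, stat=fouls: min(734, 908, 98) = 98.

98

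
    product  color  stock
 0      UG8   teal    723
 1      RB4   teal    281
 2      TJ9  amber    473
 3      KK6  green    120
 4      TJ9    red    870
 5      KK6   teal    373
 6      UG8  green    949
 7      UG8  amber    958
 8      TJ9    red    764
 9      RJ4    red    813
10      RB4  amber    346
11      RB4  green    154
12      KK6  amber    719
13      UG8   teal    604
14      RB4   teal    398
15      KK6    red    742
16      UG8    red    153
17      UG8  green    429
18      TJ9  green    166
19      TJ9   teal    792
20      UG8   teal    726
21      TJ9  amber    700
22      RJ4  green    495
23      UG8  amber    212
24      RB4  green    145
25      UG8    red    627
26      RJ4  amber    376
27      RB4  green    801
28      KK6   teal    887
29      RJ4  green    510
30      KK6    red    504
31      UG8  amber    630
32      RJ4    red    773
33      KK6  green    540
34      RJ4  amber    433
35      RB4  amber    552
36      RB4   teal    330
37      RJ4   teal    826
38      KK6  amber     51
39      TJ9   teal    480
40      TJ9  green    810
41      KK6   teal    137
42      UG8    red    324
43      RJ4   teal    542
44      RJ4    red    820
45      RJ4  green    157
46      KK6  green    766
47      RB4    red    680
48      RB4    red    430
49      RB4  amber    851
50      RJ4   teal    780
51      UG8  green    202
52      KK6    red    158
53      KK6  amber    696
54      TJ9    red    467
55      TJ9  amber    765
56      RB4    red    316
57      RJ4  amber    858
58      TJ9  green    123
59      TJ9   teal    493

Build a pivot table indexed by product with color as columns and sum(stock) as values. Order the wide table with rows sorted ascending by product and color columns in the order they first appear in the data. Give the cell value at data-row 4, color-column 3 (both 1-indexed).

With rows sorted ascending by product, row 4 is product=TJ9. color columns in first-appearance order: teal, amber, green, red; column 3 is green.
Long rows with product=TJ9, color=green: 166 + 810 + 123 = 1099.

1099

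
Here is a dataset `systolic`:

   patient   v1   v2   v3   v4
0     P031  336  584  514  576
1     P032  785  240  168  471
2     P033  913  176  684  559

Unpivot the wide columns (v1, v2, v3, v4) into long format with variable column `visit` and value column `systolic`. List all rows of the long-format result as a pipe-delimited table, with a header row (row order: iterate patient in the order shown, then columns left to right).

| patient | visit | systolic |
| P031 | v1 | 336 |
| P031 | v2 | 584 |
| P031 | v3 | 514 |
| P031 | v4 | 576 |
| P032 | v1 | 785 |
| P032 | v2 | 240 |
| P032 | v3 | 168 |
| P032 | v4 | 471 |
| P033 | v1 | 913 |
| P033 | v2 | 176 |
| P033 | v3 | 684 |
| P033 | v4 | 559 |

Each (patient, column) pair becomes one row: 3 × 4 = 12 rows.
For example, (P031, v1) → systolic=336.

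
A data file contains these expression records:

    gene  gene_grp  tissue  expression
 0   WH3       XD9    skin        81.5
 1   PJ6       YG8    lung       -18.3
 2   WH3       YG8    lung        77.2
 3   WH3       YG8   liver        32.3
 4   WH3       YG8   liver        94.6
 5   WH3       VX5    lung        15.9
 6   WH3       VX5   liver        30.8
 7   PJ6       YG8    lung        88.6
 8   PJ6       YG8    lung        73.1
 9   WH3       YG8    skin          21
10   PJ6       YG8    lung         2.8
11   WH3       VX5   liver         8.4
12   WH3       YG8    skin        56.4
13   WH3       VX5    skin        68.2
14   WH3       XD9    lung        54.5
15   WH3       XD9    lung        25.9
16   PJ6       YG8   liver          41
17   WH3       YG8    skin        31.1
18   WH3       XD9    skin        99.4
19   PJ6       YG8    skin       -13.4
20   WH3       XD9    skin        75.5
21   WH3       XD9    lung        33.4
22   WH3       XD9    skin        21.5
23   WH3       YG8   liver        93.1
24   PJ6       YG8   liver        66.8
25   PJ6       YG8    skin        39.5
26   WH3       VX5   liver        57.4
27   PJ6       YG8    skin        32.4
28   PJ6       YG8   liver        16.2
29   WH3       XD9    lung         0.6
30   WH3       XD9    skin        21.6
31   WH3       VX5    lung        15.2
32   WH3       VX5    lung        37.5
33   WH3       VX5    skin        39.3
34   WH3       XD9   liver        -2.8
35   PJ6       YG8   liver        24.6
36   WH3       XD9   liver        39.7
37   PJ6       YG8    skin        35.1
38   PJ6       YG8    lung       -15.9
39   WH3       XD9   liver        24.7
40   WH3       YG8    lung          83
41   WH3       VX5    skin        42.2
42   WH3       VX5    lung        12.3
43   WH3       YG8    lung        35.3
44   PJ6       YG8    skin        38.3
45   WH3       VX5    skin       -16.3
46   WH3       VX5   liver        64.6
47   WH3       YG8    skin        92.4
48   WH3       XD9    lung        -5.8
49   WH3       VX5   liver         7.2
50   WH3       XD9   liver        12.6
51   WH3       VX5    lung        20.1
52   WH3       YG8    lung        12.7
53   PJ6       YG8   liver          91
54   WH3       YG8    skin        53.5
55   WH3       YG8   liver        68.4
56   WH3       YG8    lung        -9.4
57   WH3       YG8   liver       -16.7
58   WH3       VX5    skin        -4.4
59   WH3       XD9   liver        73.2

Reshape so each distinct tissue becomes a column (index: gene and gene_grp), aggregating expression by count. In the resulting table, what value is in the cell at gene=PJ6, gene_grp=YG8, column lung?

5

Rows with gene=PJ6, gene_grp=YG8 and tissue=lung: expression values are -18.3, 88.6, 73.1, 2.8, -15.9.
5 rows match — count = 5.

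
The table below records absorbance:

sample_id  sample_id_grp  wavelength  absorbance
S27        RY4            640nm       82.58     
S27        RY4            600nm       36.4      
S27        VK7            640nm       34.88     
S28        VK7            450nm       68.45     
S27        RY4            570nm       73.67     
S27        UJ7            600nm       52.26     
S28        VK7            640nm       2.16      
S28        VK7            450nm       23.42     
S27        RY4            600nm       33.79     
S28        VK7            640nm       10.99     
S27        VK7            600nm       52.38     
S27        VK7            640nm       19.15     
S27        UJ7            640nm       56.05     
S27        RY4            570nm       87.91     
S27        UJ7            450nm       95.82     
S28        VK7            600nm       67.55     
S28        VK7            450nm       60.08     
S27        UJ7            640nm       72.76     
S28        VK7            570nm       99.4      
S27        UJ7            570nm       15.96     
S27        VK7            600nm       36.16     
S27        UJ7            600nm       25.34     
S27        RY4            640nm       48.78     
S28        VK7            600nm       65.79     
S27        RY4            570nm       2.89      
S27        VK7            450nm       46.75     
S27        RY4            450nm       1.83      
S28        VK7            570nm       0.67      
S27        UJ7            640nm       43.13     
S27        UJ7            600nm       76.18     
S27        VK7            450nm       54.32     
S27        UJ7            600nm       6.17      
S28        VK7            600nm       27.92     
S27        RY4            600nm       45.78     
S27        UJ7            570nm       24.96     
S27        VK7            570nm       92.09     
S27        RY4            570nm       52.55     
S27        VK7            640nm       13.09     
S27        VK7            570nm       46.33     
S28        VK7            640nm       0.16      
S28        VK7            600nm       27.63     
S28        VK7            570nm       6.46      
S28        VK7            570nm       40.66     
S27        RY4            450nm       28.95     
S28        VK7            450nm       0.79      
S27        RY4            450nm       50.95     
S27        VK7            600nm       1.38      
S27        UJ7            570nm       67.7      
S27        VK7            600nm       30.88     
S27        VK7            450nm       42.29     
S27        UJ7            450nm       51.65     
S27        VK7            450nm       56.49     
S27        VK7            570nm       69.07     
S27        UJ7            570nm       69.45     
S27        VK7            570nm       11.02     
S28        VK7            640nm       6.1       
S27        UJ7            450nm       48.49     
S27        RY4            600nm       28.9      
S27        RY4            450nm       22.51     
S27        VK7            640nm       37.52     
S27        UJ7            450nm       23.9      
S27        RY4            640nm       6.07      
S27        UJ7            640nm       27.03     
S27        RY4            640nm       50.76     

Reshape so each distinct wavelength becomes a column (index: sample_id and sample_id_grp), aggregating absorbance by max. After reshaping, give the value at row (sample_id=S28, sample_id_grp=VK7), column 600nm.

Rows with sample_id=S28, sample_id_grp=VK7 and wavelength=600nm: absorbance values are 67.55, 65.79, 27.92, 27.63.
max(67.55, 65.79, 27.92, 27.63) = 67.55.

67.55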